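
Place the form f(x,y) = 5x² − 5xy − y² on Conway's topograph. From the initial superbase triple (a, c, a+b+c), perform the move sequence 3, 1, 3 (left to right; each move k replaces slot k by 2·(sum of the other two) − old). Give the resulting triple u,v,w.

start (5,-1,-1) = (f(1,0),f(0,1),f(1,1))
replace slot 3: 2·(5+(-1)) − (-1) = 9 → (5,-1,9)
replace slot 1: 2·((-1)+9) − 5 = 11 → (11,-1,9)
replace slot 3: 2·(11+(-1)) − 9 = 11 → (11,-1,11)

11,-1,11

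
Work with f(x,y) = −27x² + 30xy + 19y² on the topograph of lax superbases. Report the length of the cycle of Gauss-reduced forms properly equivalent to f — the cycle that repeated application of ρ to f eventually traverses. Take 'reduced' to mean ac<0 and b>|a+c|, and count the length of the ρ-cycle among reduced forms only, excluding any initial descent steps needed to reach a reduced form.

D = 2952, ⌊√D⌋ = 54
river: ρ → (19,46,-11)
river: ρ → (-11,42,27)
river: ρ → (27,12,-26)
river: ρ → (-26,40,13)
river: ρ → (13,38,-29)
river: ρ → (-29,20,22)
river: ρ → (22,24,-27)
river: ρ → (-27,30,19)
ρ-cycle length = 8 (tail of 0 descent steps not counted)

8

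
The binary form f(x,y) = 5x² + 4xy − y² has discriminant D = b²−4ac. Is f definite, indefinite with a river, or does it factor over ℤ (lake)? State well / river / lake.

D = b²−4ac = 4² − 4·5·(-1) = 36
D = 6² is a perfect square ⇒ form factors over ℤ ⇒ lakes

lake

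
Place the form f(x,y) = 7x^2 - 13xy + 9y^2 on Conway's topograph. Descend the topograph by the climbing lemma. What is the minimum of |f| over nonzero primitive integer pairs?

translate: b→1 (≡-13 mod 14), so (7,-13,9)→(7,1,3)
flip: (7,1,3)→(3,-1,7)
reduced (well bottom): (3,-1,7) with a≤c, −a<b≤a
well minimum = a = 3

3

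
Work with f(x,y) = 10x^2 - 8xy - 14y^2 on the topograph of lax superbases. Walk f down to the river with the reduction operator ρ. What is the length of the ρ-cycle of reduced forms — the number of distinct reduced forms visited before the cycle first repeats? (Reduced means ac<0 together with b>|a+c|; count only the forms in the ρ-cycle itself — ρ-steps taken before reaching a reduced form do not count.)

D = 624, ⌊√D⌋ = 24
descent: ρ → (-14,8,10)  [lands on river]
river: ρ → (10,12,-12)
river: ρ → (-12,12,10)
river: ρ → (10,8,-14)
river: ρ → (-14,20,4)
river: ρ → (4,20,-14)
ρ-cycle length = 6 (tail of 1 descent step not counted)

6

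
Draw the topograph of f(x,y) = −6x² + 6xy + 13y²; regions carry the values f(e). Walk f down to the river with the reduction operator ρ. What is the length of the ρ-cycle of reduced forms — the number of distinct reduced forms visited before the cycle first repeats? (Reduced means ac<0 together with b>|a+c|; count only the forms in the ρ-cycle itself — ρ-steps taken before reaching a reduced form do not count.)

D = 348, ⌊√D⌋ = 18
descent: ρ → (13,-6,-6)
descent: ρ → (-6,18,1)  [lands on river]
river: ρ → (1,18,-6)
ρ-cycle length = 2 (tail of 2 descent steps not counted)

2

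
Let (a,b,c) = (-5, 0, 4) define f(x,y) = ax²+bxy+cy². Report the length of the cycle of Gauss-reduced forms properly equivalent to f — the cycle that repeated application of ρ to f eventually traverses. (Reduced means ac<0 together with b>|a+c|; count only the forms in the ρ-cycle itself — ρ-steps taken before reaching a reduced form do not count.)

D = 80, ⌊√D⌋ = 8
descent: ρ → (4,8,-1)  [lands on river]
river: ρ → (-1,8,4)
ρ-cycle length = 2 (tail of 1 descent step not counted)

2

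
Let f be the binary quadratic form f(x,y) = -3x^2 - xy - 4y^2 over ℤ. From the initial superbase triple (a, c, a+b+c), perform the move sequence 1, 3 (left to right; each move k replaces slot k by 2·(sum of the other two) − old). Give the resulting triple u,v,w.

start (-3,-4,-8) = (f(1,0),f(0,1),f(1,1))
replace slot 1: 2·((-4)+(-8)) − (-3) = -21 → (-21,-4,-8)
replace slot 3: 2·((-21)+(-4)) − (-8) = -42 → (-21,-4,-42)

-21,-4,-42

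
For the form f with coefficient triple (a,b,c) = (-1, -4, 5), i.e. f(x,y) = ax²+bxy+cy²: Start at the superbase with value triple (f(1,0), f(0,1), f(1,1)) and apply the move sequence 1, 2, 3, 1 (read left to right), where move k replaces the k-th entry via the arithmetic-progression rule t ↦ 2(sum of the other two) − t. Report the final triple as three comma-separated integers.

start (-1,5,0) = (f(1,0),f(0,1),f(1,1))
replace slot 1: 2·(5+0) − (-1) = 11 → (11,5,0)
replace slot 2: 2·(11+0) − 5 = 17 → (11,17,0)
replace slot 3: 2·(11+17) − 0 = 56 → (11,17,56)
replace slot 1: 2·(17+56) − 11 = 135 → (135,17,56)

135,17,56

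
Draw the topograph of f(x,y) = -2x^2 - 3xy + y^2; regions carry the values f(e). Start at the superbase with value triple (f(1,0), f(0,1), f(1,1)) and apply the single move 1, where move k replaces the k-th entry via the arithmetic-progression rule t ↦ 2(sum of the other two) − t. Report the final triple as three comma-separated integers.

start (-2,1,-4) = (f(1,0),f(0,1),f(1,1))
replace slot 1: 2·(1+(-4)) − (-2) = -4 → (-4,1,-4)

-4,1,-4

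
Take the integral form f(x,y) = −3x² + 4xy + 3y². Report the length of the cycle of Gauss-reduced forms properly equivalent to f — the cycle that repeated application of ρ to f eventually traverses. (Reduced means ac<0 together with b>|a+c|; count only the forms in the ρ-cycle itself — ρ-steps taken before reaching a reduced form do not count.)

D = 52, ⌊√D⌋ = 7
river: ρ → (3,2,-4)
river: ρ → (-4,6,1)
river: ρ → (1,6,-4)
river: ρ → (-4,2,3)
river: ρ → (3,4,-3)
river: ρ → (-3,2,4)
river: ρ → (4,6,-1)
river: ρ → (-1,6,4)
river: ρ → (4,2,-3)
river: ρ → (-3,4,3)
ρ-cycle length = 10 (tail of 0 descent steps not counted)

10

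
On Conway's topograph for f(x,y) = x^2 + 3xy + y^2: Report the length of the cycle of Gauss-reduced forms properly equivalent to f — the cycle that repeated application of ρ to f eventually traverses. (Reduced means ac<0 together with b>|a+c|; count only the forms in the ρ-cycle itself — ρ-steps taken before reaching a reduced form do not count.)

D = 5, ⌊√D⌋ = 2
descent: ρ → (1,1,-1)  [lands on river]
river: ρ → (-1,1,1)
ρ-cycle length = 2 (tail of 1 descent step not counted)

2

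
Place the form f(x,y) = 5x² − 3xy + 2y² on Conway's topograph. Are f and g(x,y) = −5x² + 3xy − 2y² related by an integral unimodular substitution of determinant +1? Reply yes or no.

D₁ = -31, D₂ = -31
f: flip: (5,-3,2)→(2,3,5)
f: translate: b→-1 (≡3 mod 4), so (2,3,5)→(2,-1,4)
f: reduced (well bottom): (2,-1,4) with a≤c, −a<b≤a
g is negative-definite; reduce −g:
−g: flip: (5,-3,2)→(2,3,5)
−g: translate: b→-1 (≡3 mod 4), so (2,3,5)→(2,-1,4)
−g: reduced (well bottom): (2,-1,4) with a≤c, −a<b≤a
flip sign back: reduced form of g is (-2,1,-4)
reduced forms (2, -1, 4) vs (-2, 1, -4) ⇒ inequivalent

no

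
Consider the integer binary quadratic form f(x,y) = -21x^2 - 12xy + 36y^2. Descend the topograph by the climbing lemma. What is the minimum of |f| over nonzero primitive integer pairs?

descent: ρ → (36,12,-21)
descent: ρ → (-21,30,27)  [lands on river]
river: ρ → (27,24,-24)
river: ρ → (-24,24,27)
river: ρ → (27,30,-21)
river: ρ → (-21,54,3)
river: ρ → (3,54,-21)
closes: descent 2, river 6
min |a| on river = 3

3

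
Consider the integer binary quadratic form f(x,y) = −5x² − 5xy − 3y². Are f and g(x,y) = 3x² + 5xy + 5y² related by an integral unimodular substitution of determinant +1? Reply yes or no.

D₁ = -35, D₂ = -35
f is negative-definite; reduce −f:
−f: flip: (5,5,3)→(3,-5,5)
−f: translate: b→1 (≡-5 mod 6), so (3,-5,5)→(3,1,3)
−f: reduced (well bottom): (3,1,3) with a≤c, −a<b≤a
flip sign back: reduced form of f is (-3,-1,-3)
g: translate: b→-1 (≡5 mod 6), so (3,5,5)→(3,-1,3)
g: flip: (3,-1,3)→(3,1,3)
g: reduced (well bottom): (3,1,3) with a≤c, −a<b≤a
reduced forms (-3, -1, -3) vs (3, 1, 3) ⇒ inequivalent

no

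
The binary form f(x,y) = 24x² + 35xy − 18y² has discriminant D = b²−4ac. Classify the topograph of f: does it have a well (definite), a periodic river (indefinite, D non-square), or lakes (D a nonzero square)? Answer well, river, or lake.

D = b²−4ac = 35² − 4·24·(-18) = 2953
D > 0 non-square ⇒ indefinite ⇒ periodic river

river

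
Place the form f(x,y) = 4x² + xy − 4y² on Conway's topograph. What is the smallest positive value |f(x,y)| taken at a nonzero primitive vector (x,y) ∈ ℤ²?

river: ρ → (-4,7,1)
river: ρ → (1,7,-4)
river: ρ → (-4,1,4)
river: ρ → (4,7,-1)
river: ρ → (-1,7,4)
river: ρ → (4,1,-4)
closes: descent 0, river 6
min |a| on river = 1

1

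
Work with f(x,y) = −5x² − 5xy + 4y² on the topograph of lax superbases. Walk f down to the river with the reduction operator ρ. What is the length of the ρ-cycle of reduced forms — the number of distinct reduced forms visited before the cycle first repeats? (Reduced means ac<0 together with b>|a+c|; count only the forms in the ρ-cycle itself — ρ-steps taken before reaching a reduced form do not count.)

D = 105, ⌊√D⌋ = 10
descent: ρ → (4,5,-5)  [lands on river]
river: ρ → (-5,5,4)
river: ρ → (4,3,-6)
river: ρ → (-6,9,1)
river: ρ → (1,9,-6)
river: ρ → (-6,3,4)
ρ-cycle length = 6 (tail of 1 descent step not counted)

6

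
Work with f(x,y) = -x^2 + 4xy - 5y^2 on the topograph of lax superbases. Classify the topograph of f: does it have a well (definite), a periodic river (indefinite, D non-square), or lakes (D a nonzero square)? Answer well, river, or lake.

D = b²−4ac = 4² − 4·(-1)·(-5) = -4
D < 0 ⇒ definite ⇒ every region one sign ⇒ single well

well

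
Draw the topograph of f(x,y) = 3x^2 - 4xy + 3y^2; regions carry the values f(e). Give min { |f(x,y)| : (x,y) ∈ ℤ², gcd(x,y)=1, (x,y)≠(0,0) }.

translate: b→2 (≡-4 mod 6), so (3,-4,3)→(3,2,2)
flip: (3,2,2)→(2,-2,3)
translate: b→2 (≡-2 mod 4), so (2,-2,3)→(2,2,3)
reduced (well bottom): (2,2,3) with a≤c, −a<b≤a
well minimum = a = 2

2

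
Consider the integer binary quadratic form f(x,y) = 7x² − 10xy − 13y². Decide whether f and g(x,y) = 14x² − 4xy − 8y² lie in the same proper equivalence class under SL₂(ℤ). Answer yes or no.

D₁ = 464, D₂ = 464
river cycle of f (length 10): (-13, 10, 7), (7, 18, -5), (-5, 12, 16), (16, 20, -1), (-1, 20, 16), (16, 12, -5), (-5, 18, 7), (7, 10, -13), (-13, 16, 4), (4, 16, -13)
river cycle of g (length 10): (-8, 20, 2), (2, 20, -8), (-8, 12, 10), (10, 8, -10), (-10, 12, 8), (8, 20, -2), (-2, 20, 8), (8, 12, -10), (-10, 8, 10), (10, 12, -8)
cycles differ ⇒ inequivalent

no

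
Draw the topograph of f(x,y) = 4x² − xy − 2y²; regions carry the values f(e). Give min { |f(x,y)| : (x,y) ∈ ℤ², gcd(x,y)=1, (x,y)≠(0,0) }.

descent: ρ → (-2,5,1)  [lands on river]
river: ρ → (1,5,-2)
river: ρ → (-2,3,3)
river: ρ → (3,3,-2)
closes: descent 1, river 4
min |a| on river = 1

1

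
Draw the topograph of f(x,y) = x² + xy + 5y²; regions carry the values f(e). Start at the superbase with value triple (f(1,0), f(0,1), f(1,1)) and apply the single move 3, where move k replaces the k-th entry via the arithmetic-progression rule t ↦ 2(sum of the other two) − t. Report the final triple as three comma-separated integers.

start (1,5,7) = (f(1,0),f(0,1),f(1,1))
replace slot 3: 2·(1+5) − 7 = 5 → (1,5,5)

1,5,5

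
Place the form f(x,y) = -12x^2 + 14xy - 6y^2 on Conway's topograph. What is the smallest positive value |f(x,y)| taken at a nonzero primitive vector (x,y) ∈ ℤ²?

translate: b→10 (≡-14 mod 24), so (12,-14,6)→(12,10,4)
flip: (12,10,4)→(4,-10,12)
translate: b→-2 (≡-10 mod 8), so (4,-10,12)→(4,-2,6)
reduced (well bottom): (4,-2,6) with a≤c, −a<b≤a
well minimum |f| = |-4| = 4 (negative-definite)

4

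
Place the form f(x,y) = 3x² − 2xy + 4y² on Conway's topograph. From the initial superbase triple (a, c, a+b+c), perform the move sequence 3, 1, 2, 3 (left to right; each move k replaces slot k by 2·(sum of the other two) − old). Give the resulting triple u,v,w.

start (3,4,5) = (f(1,0),f(0,1),f(1,1))
replace slot 3: 2·(3+4) − 5 = 9 → (3,4,9)
replace slot 1: 2·(4+9) − 3 = 23 → (23,4,9)
replace slot 2: 2·(23+9) − 4 = 60 → (23,60,9)
replace slot 3: 2·(23+60) − 9 = 157 → (23,60,157)

23,60,157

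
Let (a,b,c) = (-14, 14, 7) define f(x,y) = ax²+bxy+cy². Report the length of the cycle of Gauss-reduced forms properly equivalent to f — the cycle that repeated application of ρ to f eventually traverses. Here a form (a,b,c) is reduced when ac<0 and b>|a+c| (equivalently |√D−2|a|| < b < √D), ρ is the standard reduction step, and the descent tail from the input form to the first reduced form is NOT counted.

D = 588, ⌊√D⌋ = 24
river: ρ → (7,14,-14)
river: ρ → (-14,14,7)
ρ-cycle length = 2 (tail of 0 descent steps not counted)

2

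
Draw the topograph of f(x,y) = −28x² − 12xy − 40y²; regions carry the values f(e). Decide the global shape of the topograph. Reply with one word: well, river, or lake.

D = b²−4ac = (-12)² − 4·(-28)·(-40) = -4336
D < 0 ⇒ definite ⇒ every region one sign ⇒ single well

well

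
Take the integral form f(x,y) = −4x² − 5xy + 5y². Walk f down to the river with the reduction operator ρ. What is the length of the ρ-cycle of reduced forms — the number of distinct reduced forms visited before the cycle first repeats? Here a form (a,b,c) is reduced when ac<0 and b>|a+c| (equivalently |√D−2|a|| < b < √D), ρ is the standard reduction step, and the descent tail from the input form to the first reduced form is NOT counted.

D = 105, ⌊√D⌋ = 10
descent: ρ → (5,5,-4)  [lands on river]
river: ρ → (-4,3,6)
river: ρ → (6,9,-1)
river: ρ → (-1,9,6)
river: ρ → (6,3,-4)
river: ρ → (-4,5,5)
ρ-cycle length = 6 (tail of 1 descent step not counted)

6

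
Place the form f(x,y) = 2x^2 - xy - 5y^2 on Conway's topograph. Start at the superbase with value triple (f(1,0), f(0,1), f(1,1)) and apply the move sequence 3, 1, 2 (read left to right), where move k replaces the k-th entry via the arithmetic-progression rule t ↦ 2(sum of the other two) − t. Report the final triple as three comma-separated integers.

start (2,-5,-4) = (f(1,0),f(0,1),f(1,1))
replace slot 3: 2·(2+(-5)) − (-4) = -2 → (2,-5,-2)
replace slot 1: 2·((-5)+(-2)) − 2 = -16 → (-16,-5,-2)
replace slot 2: 2·((-16)+(-2)) − (-5) = -31 → (-16,-31,-2)

-16,-31,-2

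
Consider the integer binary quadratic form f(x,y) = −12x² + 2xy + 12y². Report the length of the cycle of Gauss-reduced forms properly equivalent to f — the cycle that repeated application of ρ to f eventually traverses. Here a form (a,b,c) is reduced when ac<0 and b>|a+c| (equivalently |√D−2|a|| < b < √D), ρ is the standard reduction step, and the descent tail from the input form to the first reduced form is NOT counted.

D = 580, ⌊√D⌋ = 24
river: ρ → (12,22,-2)
river: ρ → (-2,22,12)
river: ρ → (12,2,-12)
river: ρ → (-12,22,2)
river: ρ → (2,22,-12)
river: ρ → (-12,2,12)
ρ-cycle length = 6 (tail of 0 descent steps not counted)

6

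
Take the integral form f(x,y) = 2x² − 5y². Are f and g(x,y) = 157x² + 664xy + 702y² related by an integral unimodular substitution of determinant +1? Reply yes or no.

D₁ = 40, D₂ = 40
river cycle of f (length 6): (2, 4, -3), (-3, 2, 3), (3, 4, -2), (-2, 4, 3), (3, 2, -3), (-3, 4, 2)
river cycle of g (length 6): (2, 4, -3), (-3, 2, 3), (3, 4, -2), (-2, 4, 3), (3, 2, -3), (-3, 4, 2)
cycles coincide ⇒ equivalent

yes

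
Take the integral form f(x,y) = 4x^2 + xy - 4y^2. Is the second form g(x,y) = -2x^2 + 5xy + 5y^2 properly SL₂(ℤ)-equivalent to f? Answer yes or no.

D₁ = 65, D₂ = 65
river cycle of f (length 6): (-4, 7, 1), (1, 7, -4), (-4, 1, 4), (4, 7, -1), (-1, 7, 4), (4, 1, -4)
river cycle of g (length 6): (5, 5, -2), (-2, 7, 2), (2, 5, -5), (-5, 5, 2), (2, 7, -2), (-2, 5, 5)
cycles differ ⇒ inequivalent

no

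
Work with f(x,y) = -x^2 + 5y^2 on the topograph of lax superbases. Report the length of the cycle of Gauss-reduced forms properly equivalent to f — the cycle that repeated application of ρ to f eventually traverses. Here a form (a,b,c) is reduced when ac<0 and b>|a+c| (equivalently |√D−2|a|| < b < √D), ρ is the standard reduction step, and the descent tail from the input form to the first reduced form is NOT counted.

D = 20, ⌊√D⌋ = 4
descent: ρ → (5,0,-1)
descent: ρ → (-1,4,1)  [lands on river]
river: ρ → (1,4,-1)
ρ-cycle length = 2 (tail of 2 descent steps not counted)

2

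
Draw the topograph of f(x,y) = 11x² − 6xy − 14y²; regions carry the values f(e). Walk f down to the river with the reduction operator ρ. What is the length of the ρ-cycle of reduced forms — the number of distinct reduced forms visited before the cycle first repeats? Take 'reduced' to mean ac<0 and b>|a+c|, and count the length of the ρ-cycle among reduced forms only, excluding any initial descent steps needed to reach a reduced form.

D = 652, ⌊√D⌋ = 25
descent: ρ → (-14,6,11)  [lands on river]
river: ρ → (11,16,-9)
river: ρ → (-9,20,7)
river: ρ → (7,22,-6)
river: ρ → (-6,14,19)
river: ρ → (19,24,-1)
river: ρ → (-1,24,19)
river: ρ → (19,14,-6)
river: ρ → (-6,22,7)
river: ρ → (7,20,-9)
river: ρ → (-9,16,11)
river: ρ → (11,6,-14)
river: ρ → (-14,22,3)
river: ρ → (3,20,-21)
river: ρ → (-21,22,2)
river: ρ → (2,22,-21)
river: ρ → (-21,20,3)
river: ρ → (3,22,-14)
ρ-cycle length = 18 (tail of 1 descent step not counted)

18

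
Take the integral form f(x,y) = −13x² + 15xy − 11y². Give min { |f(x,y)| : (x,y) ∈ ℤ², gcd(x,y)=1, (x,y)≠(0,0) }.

translate: b→11 (≡-15 mod 26), so (13,-15,11)→(13,11,9)
flip: (13,11,9)→(9,-11,13)
translate: b→7 (≡-11 mod 18), so (9,-11,13)→(9,7,11)
reduced (well bottom): (9,7,11) with a≤c, −a<b≤a
well minimum |f| = |-9| = 9 (negative-definite)

9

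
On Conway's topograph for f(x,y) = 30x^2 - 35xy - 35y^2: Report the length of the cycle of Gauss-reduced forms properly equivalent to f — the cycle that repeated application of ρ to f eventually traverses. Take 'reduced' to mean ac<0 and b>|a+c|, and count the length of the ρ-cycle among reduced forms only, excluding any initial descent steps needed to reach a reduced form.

D = 5425, ⌊√D⌋ = 73
descent: ρ → (-35,35,30)  [lands on river]
river: ρ → (30,25,-40)
river: ρ → (-40,55,15)
river: ρ → (15,65,-20)
river: ρ → (-20,55,30)
river: ρ → (30,65,-10)
river: ρ → (-10,55,60)
river: ρ → (60,65,-5)
river: ρ → (-5,65,60)
river: ρ → (60,55,-10)
river: ρ → (-10,65,30)
river: ρ → (30,55,-20)
river: ρ → (-20,65,15)
river: ρ → (15,55,-40)
river: ρ → (-40,25,30)
river: ρ → (30,35,-35)
ρ-cycle length = 16 (tail of 1 descent step not counted)

16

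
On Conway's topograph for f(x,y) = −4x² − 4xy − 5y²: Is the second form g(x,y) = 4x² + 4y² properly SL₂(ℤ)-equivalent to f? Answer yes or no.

D₁ = -64, D₂ = -64
f is negative-definite; reduce −f:
−f: reduced (well bottom): (4,4,5) with a≤c, −a<b≤a
flip sign back: reduced form of f is (-4,-4,-5)
g: reduced (well bottom): (4,0,4) with a≤c, −a<b≤a
reduced forms (-4, -4, -5) vs (4, 0, 4) ⇒ inequivalent

no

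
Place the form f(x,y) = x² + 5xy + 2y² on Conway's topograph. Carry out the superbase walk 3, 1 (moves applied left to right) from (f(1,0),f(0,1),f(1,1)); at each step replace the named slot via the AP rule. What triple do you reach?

start (1,2,8) = (f(1,0),f(0,1),f(1,1))
replace slot 3: 2·(1+2) − 8 = -2 → (1,2,-2)
replace slot 1: 2·(2+(-2)) − 1 = -1 → (-1,2,-2)

-1,2,-2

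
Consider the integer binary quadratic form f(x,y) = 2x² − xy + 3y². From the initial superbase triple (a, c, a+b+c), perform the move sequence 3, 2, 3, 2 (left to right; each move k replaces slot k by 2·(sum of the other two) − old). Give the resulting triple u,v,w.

start (2,3,4) = (f(1,0),f(0,1),f(1,1))
replace slot 3: 2·(2+3) − 4 = 6 → (2,3,6)
replace slot 2: 2·(2+6) − 3 = 13 → (2,13,6)
replace slot 3: 2·(2+13) − 6 = 24 → (2,13,24)
replace slot 2: 2·(2+24) − 13 = 39 → (2,39,24)

2,39,24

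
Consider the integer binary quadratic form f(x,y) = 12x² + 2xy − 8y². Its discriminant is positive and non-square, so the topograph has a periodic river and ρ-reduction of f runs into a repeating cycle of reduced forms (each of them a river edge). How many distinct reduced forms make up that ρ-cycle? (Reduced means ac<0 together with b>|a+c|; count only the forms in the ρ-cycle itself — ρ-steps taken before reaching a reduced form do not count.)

D = 388, ⌊√D⌋ = 19
descent: ρ → (-8,14,6)  [lands on river]
river: ρ → (6,10,-12)
river: ρ → (-12,14,4)
river: ρ → (4,18,-4)
river: ρ → (-4,14,12)
river: ρ → (12,10,-6)
river: ρ → (-6,14,8)
river: ρ → (8,18,-2)
river: ρ → (-2,18,8)
river: ρ → (8,14,-6)
river: ρ → (-6,10,12)
river: ρ → (12,14,-4)
river: ρ → (-4,18,4)
river: ρ → (4,14,-12)
river: ρ → (-12,10,6)
river: ρ → (6,14,-8)
river: ρ → (-8,18,2)
river: ρ → (2,18,-8)
ρ-cycle length = 18 (tail of 1 descent step not counted)

18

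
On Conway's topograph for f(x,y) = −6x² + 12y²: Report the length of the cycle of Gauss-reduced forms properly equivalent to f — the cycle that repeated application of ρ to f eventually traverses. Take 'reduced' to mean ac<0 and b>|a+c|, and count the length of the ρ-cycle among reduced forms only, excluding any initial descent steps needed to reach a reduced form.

D = 288, ⌊√D⌋ = 16
descent: ρ → (12,0,-6)
descent: ρ → (-6,12,6)  [lands on river]
river: ρ → (6,12,-6)
ρ-cycle length = 2 (tail of 2 descent steps not counted)

2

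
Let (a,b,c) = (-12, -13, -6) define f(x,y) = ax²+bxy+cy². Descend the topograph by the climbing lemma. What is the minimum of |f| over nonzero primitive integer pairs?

translate: b→-11 (≡13 mod 24), so (12,13,6)→(12,-11,5)
flip: (12,-11,5)→(5,11,12)
translate: b→1 (≡11 mod 10), so (5,11,12)→(5,1,6)
reduced (well bottom): (5,1,6) with a≤c, −a<b≤a
well minimum |f| = |-5| = 5 (negative-definite)

5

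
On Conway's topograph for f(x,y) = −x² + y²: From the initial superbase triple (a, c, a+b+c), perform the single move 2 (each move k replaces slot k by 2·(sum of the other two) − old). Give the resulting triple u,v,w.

start (-1,1,0) = (f(1,0),f(0,1),f(1,1))
replace slot 2: 2·((-1)+0) − 1 = -3 → (-1,-3,0)

-1,-3,0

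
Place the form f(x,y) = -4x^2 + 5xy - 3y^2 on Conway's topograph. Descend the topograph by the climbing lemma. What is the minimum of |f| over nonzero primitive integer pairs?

translate: b→3 (≡-5 mod 8), so (4,-5,3)→(4,3,2)
flip: (4,3,2)→(2,-3,4)
translate: b→1 (≡-3 mod 4), so (2,-3,4)→(2,1,3)
reduced (well bottom): (2,1,3) with a≤c, −a<b≤a
well minimum |f| = |-2| = 2 (negative-definite)

2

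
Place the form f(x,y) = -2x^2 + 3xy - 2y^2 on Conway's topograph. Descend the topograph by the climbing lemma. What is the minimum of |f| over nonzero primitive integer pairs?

translate: b→1 (≡-3 mod 4), so (2,-3,2)→(2,1,1)
flip: (2,1,1)→(1,-1,2)
translate: b→1 (≡-1 mod 2), so (1,-1,2)→(1,1,2)
reduced (well bottom): (1,1,2) with a≤c, −a<b≤a
well minimum |f| = |-1| = 1 (negative-definite)

1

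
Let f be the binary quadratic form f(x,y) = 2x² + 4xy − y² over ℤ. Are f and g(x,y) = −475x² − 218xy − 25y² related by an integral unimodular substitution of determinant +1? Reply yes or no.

D₁ = 24, D₂ = 24
river cycle of f (length 2): (-1, 4, 2), (2, 4, -1)
river cycle of g (length 2): (2, 4, -1), (-1, 4, 2)
cycles coincide ⇒ equivalent

yes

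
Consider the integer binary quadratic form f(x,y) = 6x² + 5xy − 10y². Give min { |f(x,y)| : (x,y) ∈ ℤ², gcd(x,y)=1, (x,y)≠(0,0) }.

river: ρ → (-10,15,1)
river: ρ → (1,15,-10)
river: ρ → (-10,5,6)
river: ρ → (6,7,-9)
river: ρ → (-9,11,4)
river: ρ → (4,13,-6)
river: ρ → (-6,11,6)
river: ρ → (6,13,-4)
river: ρ → (-4,11,9)
river: ρ → (9,7,-6)
river: ρ → (-6,5,10)
river: ρ → (10,15,-1)
river: ρ → (-1,15,10)
river: ρ → (10,5,-6)
river: ρ → (-6,7,9)
river: ρ → (9,11,-4)
river: ρ → (-4,13,6)
river: ρ → (6,11,-6)
river: ρ → (-6,13,4)
river: ρ → (4,11,-9)
river: ρ → (-9,7,6)
river: ρ → (6,5,-10)
closes: descent 0, river 22
min |a| on river = 1

1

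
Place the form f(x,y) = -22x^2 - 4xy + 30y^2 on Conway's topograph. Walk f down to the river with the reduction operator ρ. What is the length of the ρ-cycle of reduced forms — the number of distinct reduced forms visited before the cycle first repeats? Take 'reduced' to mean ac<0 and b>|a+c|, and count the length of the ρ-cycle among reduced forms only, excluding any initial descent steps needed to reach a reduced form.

D = 2656, ⌊√D⌋ = 51
descent: ρ → (30,4,-22)
descent: ρ → (-22,40,12)  [lands on river]
river: ρ → (12,32,-34)
river: ρ → (-34,36,10)
river: ρ → (10,44,-18)
river: ρ → (-18,28,26)
river: ρ → (26,24,-20)
river: ρ → (-20,16,30)
river: ρ → (30,44,-6)
river: ρ → (-6,40,44)
river: ρ → (44,48,-2)
river: ρ → (-2,48,44)
river: ρ → (44,40,-6)
river: ρ → (-6,44,30)
river: ρ → (30,16,-20)
river: ρ → (-20,24,26)
river: ρ → (26,28,-18)
river: ρ → (-18,44,10)
river: ρ → (10,36,-34)
river: ρ → (-34,32,12)
river: ρ → (12,40,-22)
river: ρ → (-22,48,4)
river: ρ → (4,48,-22)
ρ-cycle length = 22 (tail of 2 descent steps not counted)

22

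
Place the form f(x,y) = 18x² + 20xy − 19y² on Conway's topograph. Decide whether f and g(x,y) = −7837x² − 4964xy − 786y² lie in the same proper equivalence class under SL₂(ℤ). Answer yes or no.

D₁ = 1768, D₂ = 1768
river cycle of f (length 14): (-19, 18, 19), (19, 20, -18), (-18, 16, 21), (21, 26, -13), (-13, 26, 21), (21, 16, -18), (-18, 20, 19), (19, 18, -19), (-19, 20, 18), (18, 16, -21), … (4 more)
river cycle of g (length 14): (-19, 18, 19), (19, 20, -18), (-18, 16, 21), (21, 26, -13), (-13, 26, 21), (21, 16, -18), (-18, 20, 19), (19, 18, -19), (-19, 20, 18), (18, 16, -21), … (4 more)
cycles coincide ⇒ equivalent

yes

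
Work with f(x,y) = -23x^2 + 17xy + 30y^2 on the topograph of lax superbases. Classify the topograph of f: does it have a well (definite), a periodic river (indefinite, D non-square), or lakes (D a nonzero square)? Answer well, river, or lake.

D = b²−4ac = 17² − 4·(-23)·30 = 3049
D > 0 non-square ⇒ indefinite ⇒ periodic river

river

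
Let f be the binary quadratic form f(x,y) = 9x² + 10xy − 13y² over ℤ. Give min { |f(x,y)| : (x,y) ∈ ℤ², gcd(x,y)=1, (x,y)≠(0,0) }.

river: ρ → (-13,16,6)
river: ρ → (6,20,-7)
river: ρ → (-7,22,3)
river: ρ → (3,20,-14)
river: ρ → (-14,8,9)
river: ρ → (9,10,-13)
closes: descent 0, river 6
min |a| on river = 3

3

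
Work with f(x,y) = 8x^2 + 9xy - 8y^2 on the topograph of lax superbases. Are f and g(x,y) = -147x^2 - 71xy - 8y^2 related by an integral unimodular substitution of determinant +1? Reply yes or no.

D₁ = 337, D₂ = 337
river cycle of f (length 42): (-8, 7, 9), (9, 11, -6), (-6, 13, 7), (7, 15, -4), (-4, 17, 3), (3, 13, -14), (-14, 15, 2), (2, 17, -6), (-6, 7, 12), (12, 17, -1), … (32 more)
river cycle of g (length 42): (-8, 7, 9), (9, 11, -6), (-6, 13, 7), (7, 15, -4), (-4, 17, 3), (3, 13, -14), (-14, 15, 2), (2, 17, -6), (-6, 7, 12), (12, 17, -1), … (32 more)
cycles coincide ⇒ equivalent

yes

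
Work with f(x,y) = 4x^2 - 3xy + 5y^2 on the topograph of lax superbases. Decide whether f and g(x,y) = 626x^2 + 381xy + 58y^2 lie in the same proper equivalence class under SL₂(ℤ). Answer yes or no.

D₁ = -71, D₂ = -71
f: reduced (well bottom): (4,-3,5) with a≤c, −a<b≤a
g: flip: (626,381,58)→(58,-381,626)
g: translate: b→-33 (≡-381 mod 116), so (58,-381,626)→(58,-33,5)
g: flip: (58,-33,5)→(5,33,58)
g: translate: b→3 (≡33 mod 10), so (5,33,58)→(5,3,4)
g: flip: (5,3,4)→(4,-3,5)
g: reduced (well bottom): (4,-3,5) with a≤c, −a<b≤a
reduced forms (4, -3, 5) vs (4, -3, 5) ⇒ equivalent

yes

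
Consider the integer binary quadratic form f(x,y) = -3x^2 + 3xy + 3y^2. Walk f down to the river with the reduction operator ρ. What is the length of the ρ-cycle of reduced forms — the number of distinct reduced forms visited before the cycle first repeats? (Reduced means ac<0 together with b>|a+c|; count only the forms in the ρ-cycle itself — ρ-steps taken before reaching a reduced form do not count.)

D = 45, ⌊√D⌋ = 6
river: ρ → (3,3,-3)
river: ρ → (-3,3,3)
ρ-cycle length = 2 (tail of 0 descent steps not counted)

2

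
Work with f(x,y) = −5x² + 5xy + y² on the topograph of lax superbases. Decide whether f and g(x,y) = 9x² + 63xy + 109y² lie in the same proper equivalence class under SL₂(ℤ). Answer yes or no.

D₁ = 45, D₂ = 45
river cycle of f (length 2): (1, 5, -5), (-5, 5, 1)
river cycle of g (length 2): (1, 5, -5), (-5, 5, 1)
cycles coincide ⇒ equivalent

yes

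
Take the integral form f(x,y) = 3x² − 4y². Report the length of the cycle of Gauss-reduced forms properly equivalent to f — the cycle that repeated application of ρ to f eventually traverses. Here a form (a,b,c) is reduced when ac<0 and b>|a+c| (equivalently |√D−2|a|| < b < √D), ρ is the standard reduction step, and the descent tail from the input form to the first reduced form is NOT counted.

D = 48, ⌊√D⌋ = 6
descent: ρ → (-4,0,3)
descent: ρ → (3,6,-1)  [lands on river]
river: ρ → (-1,6,3)
ρ-cycle length = 2 (tail of 2 descent steps not counted)

2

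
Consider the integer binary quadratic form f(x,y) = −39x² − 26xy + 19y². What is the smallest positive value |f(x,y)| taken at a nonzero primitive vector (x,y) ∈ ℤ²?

descent: ρ → (19,26,-39)  [lands on river]
river: ρ → (-39,52,6)
river: ρ → (6,56,-21)
river: ρ → (-21,28,34)
river: ρ → (34,40,-15)
river: ρ → (-15,50,19)
closes: descent 1, river 6
min |a| on river = 6

6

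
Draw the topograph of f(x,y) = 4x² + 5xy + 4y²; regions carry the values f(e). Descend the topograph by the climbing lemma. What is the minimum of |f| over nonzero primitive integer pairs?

translate: b→-3 (≡5 mod 8), so (4,5,4)→(4,-3,3)
flip: (4,-3,3)→(3,3,4)
reduced (well bottom): (3,3,4) with a≤c, −a<b≤a
well minimum = a = 3

3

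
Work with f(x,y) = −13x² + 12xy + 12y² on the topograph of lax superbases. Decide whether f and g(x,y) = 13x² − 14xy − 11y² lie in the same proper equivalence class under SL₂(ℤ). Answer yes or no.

D₁ = 768, D₂ = 768
river cycle of f (length 8): (12, 12, -13), (-13, 14, 11), (11, 8, -16), (-16, 24, 3), (3, 24, -16), (-16, 8, 11), (11, 14, -13), (-13, 12, 12)
river cycle of g (length 8): (-11, 14, 13), (13, 12, -12), (-12, 12, 13), (13, 14, -11), (-11, 8, 16), (16, 24, -3), (-3, 24, 16), (16, 8, -11)
cycles differ ⇒ inequivalent

no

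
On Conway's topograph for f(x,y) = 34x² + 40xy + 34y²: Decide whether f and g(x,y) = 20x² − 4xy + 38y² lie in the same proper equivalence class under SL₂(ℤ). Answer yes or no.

D₁ = -3024, D₂ = -3024
f: translate: b→-28 (≡40 mod 68), so (34,40,34)→(34,-28,28)
f: flip: (34,-28,28)→(28,28,34)
f: reduced (well bottom): (28,28,34) with a≤c, −a<b≤a
g: reduced (well bottom): (20,-4,38) with a≤c, −a<b≤a
reduced forms (28, 28, 34) vs (20, -4, 38) ⇒ inequivalent

no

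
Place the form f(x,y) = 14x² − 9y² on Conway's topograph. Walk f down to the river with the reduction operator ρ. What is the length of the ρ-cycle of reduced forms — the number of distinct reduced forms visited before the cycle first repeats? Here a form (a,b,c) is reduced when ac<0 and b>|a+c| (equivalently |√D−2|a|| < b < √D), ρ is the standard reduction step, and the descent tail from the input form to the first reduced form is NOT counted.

D = 504, ⌊√D⌋ = 22
descent: ρ → (-9,18,5)  [lands on river]
river: ρ → (5,22,-1)
river: ρ → (-1,22,5)
river: ρ → (5,18,-9)
ρ-cycle length = 4 (tail of 1 descent step not counted)

4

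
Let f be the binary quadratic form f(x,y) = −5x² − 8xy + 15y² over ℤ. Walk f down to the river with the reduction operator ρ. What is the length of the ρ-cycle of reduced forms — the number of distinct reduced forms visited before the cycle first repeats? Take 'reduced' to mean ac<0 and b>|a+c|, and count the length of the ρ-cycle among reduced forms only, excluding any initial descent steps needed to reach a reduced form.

D = 364, ⌊√D⌋ = 19
descent: ρ → (15,8,-5)
descent: ρ → (-5,12,11)  [lands on river]
river: ρ → (11,10,-6)
river: ρ → (-6,14,7)
river: ρ → (7,14,-6)
river: ρ → (-6,10,11)
river: ρ → (11,12,-5)
river: ρ → (-5,18,2)
river: ρ → (2,18,-5)
ρ-cycle length = 8 (tail of 2 descent steps not counted)

8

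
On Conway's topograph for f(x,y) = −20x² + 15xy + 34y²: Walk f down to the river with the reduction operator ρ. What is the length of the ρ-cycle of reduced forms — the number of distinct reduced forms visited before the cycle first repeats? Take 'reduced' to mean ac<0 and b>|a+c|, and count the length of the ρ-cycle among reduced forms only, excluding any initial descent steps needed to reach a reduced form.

D = 2945, ⌊√D⌋ = 54
river: ρ → (34,53,-1)
river: ρ → (-1,53,34)
river: ρ → (34,15,-20)
river: ρ → (-20,25,29)
river: ρ → (29,33,-16)
river: ρ → (-16,31,31)
river: ρ → (31,31,-16)
river: ρ → (-16,33,29)
river: ρ → (29,25,-20)
river: ρ → (-20,15,34)
ρ-cycle length = 10 (tail of 0 descent steps not counted)

10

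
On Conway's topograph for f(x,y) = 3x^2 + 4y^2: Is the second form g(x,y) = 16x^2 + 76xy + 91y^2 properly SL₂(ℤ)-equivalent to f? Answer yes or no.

D₁ = -48, D₂ = -48
f: reduced (well bottom): (3,0,4) with a≤c, −a<b≤a
g: translate: b→12 (≡76 mod 32), so (16,76,91)→(16,12,3)
g: flip: (16,12,3)→(3,-12,16)
g: translate: b→0 (≡-12 mod 6), so (3,-12,16)→(3,0,4)
g: reduced (well bottom): (3,0,4) with a≤c, −a<b≤a
reduced forms (3, 0, 4) vs (3, 0, 4) ⇒ equivalent

yes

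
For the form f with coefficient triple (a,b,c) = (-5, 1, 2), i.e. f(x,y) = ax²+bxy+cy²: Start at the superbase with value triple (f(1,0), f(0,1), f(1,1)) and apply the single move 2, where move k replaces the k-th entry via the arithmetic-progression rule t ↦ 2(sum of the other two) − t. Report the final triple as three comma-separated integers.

start (-5,2,-2) = (f(1,0),f(0,1),f(1,1))
replace slot 2: 2·((-5)+(-2)) − 2 = -16 → (-5,-16,-2)

-5,-16,-2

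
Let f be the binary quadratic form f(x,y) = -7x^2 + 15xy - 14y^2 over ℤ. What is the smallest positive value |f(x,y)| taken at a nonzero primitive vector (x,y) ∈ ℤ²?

translate: b→-1 (≡-15 mod 14), so (7,-15,14)→(7,-1,6)
flip: (7,-1,6)→(6,1,7)
reduced (well bottom): (6,1,7) with a≤c, −a<b≤a
well minimum |f| = |-6| = 6 (negative-definite)

6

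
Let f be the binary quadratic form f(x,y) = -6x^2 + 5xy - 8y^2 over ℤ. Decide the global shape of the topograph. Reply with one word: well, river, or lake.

D = b²−4ac = 5² − 4·(-6)·(-8) = -167
D < 0 ⇒ definite ⇒ every region one sign ⇒ single well

well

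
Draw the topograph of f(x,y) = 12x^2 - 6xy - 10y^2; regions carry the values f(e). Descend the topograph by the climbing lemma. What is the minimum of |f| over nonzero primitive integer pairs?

descent: ρ → (-10,6,12)  [lands on river]
river: ρ → (12,18,-4)
river: ρ → (-4,22,2)
river: ρ → (2,22,-4)
river: ρ → (-4,18,12)
river: ρ → (12,6,-10)
river: ρ → (-10,14,8)
river: ρ → (8,18,-6)
river: ρ → (-6,18,8)
river: ρ → (8,14,-10)
closes: descent 1, river 10
min |a| on river = 2

2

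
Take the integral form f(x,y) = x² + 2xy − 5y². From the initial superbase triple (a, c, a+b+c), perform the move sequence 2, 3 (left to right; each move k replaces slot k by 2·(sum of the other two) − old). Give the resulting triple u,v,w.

start (1,-5,-2) = (f(1,0),f(0,1),f(1,1))
replace slot 2: 2·(1+(-2)) − (-5) = 3 → (1,3,-2)
replace slot 3: 2·(1+3) − (-2) = 10 → (1,3,10)

1,3,10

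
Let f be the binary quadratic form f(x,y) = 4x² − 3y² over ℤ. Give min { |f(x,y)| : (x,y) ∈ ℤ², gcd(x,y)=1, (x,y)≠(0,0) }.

descent: ρ → (-3,6,1)  [lands on river]
river: ρ → (1,6,-3)
closes: descent 1, river 2
min |a| on river = 1

1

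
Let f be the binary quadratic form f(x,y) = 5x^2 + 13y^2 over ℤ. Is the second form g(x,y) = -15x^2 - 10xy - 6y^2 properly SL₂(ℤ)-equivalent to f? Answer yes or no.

D₁ = -260, D₂ = -260
f: reduced (well bottom): (5,0,13) with a≤c, −a<b≤a
g is negative-definite; reduce −g:
−g: flip: (15,10,6)→(6,-10,15)
−g: translate: b→2 (≡-10 mod 12), so (6,-10,15)→(6,2,11)
−g: reduced (well bottom): (6,2,11) with a≤c, −a<b≤a
flip sign back: reduced form of g is (-6,-2,-11)
reduced forms (5, 0, 13) vs (-6, -2, -11) ⇒ inequivalent

no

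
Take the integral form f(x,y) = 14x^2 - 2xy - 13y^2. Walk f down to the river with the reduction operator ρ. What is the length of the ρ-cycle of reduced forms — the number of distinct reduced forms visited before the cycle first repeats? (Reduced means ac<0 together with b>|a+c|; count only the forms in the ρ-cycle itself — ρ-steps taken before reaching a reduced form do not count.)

D = 732, ⌊√D⌋ = 27
descent: ρ → (-13,2,14)  [lands on river]
river: ρ → (14,26,-1)
river: ρ → (-1,26,14)
river: ρ → (14,2,-13)
river: ρ → (-13,24,3)
river: ρ → (3,24,-13)
ρ-cycle length = 6 (tail of 1 descent step not counted)

6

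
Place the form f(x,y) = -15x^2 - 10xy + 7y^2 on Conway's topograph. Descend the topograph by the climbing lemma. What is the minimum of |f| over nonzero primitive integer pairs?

descent: ρ → (7,10,-15)  [lands on river]
river: ρ → (-15,20,2)
river: ρ → (2,20,-15)
river: ρ → (-15,10,7)
river: ρ → (7,18,-7)
river: ρ → (-7,10,15)
river: ρ → (15,20,-2)
river: ρ → (-2,20,15)
river: ρ → (15,10,-7)
river: ρ → (-7,18,7)
closes: descent 1, river 10
min |a| on river = 2

2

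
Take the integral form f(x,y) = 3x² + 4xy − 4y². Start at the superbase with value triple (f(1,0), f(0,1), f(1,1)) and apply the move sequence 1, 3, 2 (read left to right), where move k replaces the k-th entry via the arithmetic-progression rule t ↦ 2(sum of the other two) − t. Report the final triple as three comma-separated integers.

start (3,-4,3) = (f(1,0),f(0,1),f(1,1))
replace slot 1: 2·((-4)+3) − 3 = -5 → (-5,-4,3)
replace slot 3: 2·((-5)+(-4)) − 3 = -21 → (-5,-4,-21)
replace slot 2: 2·((-5)+(-21)) − (-4) = -48 → (-5,-48,-21)

-5,-48,-21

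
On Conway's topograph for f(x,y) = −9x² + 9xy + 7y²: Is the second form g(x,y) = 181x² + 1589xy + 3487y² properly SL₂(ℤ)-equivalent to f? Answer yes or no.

D₁ = 333, D₂ = 333
river cycle of f (length 6): (7, 5, -11), (-11, 17, 1), (1, 17, -11), (-11, 5, 7), (7, 9, -9), (-9, 9, 7)
river cycle of g (length 6): (1, 17, -11), (-11, 5, 7), (7, 9, -9), (-9, 9, 7), (7, 5, -11), (-11, 17, 1)
cycles coincide ⇒ equivalent

yes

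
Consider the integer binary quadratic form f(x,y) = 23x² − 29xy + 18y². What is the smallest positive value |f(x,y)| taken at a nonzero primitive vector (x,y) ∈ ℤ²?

translate: b→17 (≡-29 mod 46), so (23,-29,18)→(23,17,12)
flip: (23,17,12)→(12,-17,23)
translate: b→7 (≡-17 mod 24), so (12,-17,23)→(12,7,18)
reduced (well bottom): (12,7,18) with a≤c, −a<b≤a
well minimum = a = 12

12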